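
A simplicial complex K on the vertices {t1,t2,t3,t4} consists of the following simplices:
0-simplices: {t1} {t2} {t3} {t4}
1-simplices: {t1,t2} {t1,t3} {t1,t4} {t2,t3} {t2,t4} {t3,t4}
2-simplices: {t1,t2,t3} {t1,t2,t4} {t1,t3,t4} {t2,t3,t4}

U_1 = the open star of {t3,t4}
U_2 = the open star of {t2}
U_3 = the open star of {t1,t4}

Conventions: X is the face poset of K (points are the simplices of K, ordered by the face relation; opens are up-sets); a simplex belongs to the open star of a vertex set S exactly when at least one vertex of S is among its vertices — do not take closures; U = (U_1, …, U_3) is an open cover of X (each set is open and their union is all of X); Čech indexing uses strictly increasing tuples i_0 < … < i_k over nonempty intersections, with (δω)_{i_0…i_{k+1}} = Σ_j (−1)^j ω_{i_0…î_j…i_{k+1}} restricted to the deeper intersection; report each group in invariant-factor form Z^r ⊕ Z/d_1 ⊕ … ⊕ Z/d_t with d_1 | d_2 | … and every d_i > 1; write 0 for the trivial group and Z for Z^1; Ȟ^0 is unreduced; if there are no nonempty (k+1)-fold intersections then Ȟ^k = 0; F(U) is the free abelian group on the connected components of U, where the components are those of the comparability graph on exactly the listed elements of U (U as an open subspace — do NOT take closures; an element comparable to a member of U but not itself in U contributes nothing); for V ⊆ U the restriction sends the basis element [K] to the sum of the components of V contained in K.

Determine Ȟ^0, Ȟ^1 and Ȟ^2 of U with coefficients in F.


Ȟ^0 ≅ Z, Ȟ^1 ≅ 0 and Ȟ^2 ≅ Z

nerve of the cover:
  U1={{t3},{t4},{t1,t3},{t1,t4},{t2,t3},{t2,t4},{t3,t4},{t1,t2,t3},{t1,t2,t4},{t1,t3,t4},{t2,t3,t4}} U2={{t2},{t1,t2},{t2,t3},{t2,t4},{t1,t2,t3},{t1,t2,t4},{t2,t3,t4}} U3={{t1},{t4},{t1,t2},{t1,t3},{t1,t4},{t2,t4},{t3,t4},{t1,t2,t3},{t1,t2,t4},{t1,t3,t4},{t2,t3,t4}}
  U12={{t2,t3},{t2,t4},{t1,t2,t3},{t1,t2,t4},{t2,t3,t4}} U13={{t4},{t1,t3},{t1,t4},{t2,t4},{t3,t4},{t1,t2,t3},{t1,t2,t4},{t1,t3,t4},{t2,t3,t4}} U23={{t1,t2},{t2,t4},{t1,t2,t3},{t1,t2,t4},{t2,t3,t4}}
  U123={{t2,t4},{t1,t2,t3},{t1,t2,t4},{t2,t3,t4}}
components per intersection:
  U1: {{t3},{t4},{t1,t3},{t1,t4},{t2,t3},{t2,t4},{t3,t4},{t1,t2,t3},{t1,t2,t4},{t1,t3,t4},{t2,t3,t4}}
  U2: {{t2},{t1,t2},{t2,t3},{t2,t4},{t1,t2,t3},{t1,t2,t4},{t2,t3,t4}}
  U3: {{t1},{t4},{t1,t2},{t1,t3},{t1,t4},{t2,t4},{t3,t4},{t1,t2,t3},{t1,t2,t4},{t1,t3,t4},{t2,t3,t4}}
  U12: {{t2,t3},{t2,t4},{t1,t2,t3},{t1,t2,t4},{t2,t3,t4}}
  U13: {{t4},{t1,t3},{t1,t4},{t2,t4},{t3,t4},{t1,t2,t3},{t1,t2,t4},{t1,t3,t4},{t2,t3,t4}}
  U23: {{t1,t2},{t2,t4},{t1,t2,t3},{t1,t2,t4},{t2,t3,t4}}
  U123: {{t2,t4},{t1,t2,t4},{t2,t3,t4}} {{t1,t2,t3}}
C dims 3,3,2; δ0: rk 2, SNF 1^2; δ1: rk 1, SNF 1^1
Ȟ^0 = (3 − 2) − 0 = 1, so Ȟ^0 ≅ Z
Ȟ^1 = (3 − 1) − 2 = 0, so Ȟ^1 ≅ 0
Ȟ^2 = (2 − 0) − 1 = 1, so Ȟ^2 ≅ Z


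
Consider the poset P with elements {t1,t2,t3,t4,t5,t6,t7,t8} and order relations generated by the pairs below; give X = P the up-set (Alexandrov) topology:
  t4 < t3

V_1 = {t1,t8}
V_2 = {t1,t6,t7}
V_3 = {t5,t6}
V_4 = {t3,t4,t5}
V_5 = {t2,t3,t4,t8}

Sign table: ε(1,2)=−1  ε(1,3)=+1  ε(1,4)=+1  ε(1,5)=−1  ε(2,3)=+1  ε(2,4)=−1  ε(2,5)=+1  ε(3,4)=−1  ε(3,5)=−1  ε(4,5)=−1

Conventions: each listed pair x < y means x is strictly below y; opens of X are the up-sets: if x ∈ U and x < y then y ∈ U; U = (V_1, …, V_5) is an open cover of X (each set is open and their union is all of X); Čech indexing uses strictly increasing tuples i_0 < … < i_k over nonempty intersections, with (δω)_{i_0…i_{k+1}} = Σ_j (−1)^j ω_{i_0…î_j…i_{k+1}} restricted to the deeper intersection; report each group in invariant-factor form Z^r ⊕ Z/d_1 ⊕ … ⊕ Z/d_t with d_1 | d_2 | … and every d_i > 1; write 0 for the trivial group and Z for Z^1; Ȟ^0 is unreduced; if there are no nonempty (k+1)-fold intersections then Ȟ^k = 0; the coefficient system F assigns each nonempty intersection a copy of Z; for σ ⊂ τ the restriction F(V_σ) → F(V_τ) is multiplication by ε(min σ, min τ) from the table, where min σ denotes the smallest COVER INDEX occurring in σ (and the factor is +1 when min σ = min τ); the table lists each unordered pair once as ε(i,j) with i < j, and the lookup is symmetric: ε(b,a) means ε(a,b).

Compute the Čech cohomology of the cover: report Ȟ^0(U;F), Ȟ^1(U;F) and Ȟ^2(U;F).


cover nerve:
  V12={t1} V15={t8} V23={t6} V34={t5} V45={t3,t4}
C dims 5,5; δ0: rk 4, SNF 1^4
Ȟ^0: (5−4)−0=1 ⇒ Z
Ȟ^1: (5−0)−4=1 ⇒ Z
Ȟ^2: (0−0)−0=0 ⇒ 0

Ȟ^0 ≅ Z, Ȟ^1 ≅ Z and Ȟ^2 ≅ 0


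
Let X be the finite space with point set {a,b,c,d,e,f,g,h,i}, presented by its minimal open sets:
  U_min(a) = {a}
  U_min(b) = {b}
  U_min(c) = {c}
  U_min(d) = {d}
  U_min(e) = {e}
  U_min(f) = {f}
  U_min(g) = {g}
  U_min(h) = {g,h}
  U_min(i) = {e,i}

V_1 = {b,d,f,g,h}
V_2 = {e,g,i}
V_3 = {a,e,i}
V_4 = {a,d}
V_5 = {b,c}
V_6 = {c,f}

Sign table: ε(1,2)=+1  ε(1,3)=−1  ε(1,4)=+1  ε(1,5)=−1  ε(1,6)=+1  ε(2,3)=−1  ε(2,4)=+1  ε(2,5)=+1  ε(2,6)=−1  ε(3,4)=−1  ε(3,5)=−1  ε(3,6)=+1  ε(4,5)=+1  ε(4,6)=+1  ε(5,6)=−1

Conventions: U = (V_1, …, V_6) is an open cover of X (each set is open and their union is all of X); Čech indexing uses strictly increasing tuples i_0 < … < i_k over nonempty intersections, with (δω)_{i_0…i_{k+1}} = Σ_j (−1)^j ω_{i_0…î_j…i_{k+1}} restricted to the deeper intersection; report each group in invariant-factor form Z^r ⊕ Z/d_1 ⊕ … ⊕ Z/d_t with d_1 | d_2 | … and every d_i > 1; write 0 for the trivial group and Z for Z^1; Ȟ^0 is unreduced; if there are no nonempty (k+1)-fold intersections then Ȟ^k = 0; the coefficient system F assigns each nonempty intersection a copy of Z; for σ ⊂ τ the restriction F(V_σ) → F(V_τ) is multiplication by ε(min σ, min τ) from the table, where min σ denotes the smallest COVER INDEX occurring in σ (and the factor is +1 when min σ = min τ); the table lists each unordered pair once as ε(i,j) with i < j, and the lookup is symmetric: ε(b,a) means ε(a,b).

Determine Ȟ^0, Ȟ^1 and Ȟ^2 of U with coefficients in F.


Ȟ^0(U;F) ≅ Z,  Ȟ^1(U;F) ≅ Z^2,  Ȟ^2(U;F) ≅ 0

cover nerve:
  V12={g} V14={d} V15={b} V16={f} V23={e,i} V34={a} V56={c}
C dims 6,7; δ0: rk 5, SNF 1^5
Ȟ^0: (6−5)−0=1 ⇒ Z
Ȟ^1: (7−0)−5=2 ⇒ Z^2
Ȟ^2: (0−0)−0=0 ⇒ 0


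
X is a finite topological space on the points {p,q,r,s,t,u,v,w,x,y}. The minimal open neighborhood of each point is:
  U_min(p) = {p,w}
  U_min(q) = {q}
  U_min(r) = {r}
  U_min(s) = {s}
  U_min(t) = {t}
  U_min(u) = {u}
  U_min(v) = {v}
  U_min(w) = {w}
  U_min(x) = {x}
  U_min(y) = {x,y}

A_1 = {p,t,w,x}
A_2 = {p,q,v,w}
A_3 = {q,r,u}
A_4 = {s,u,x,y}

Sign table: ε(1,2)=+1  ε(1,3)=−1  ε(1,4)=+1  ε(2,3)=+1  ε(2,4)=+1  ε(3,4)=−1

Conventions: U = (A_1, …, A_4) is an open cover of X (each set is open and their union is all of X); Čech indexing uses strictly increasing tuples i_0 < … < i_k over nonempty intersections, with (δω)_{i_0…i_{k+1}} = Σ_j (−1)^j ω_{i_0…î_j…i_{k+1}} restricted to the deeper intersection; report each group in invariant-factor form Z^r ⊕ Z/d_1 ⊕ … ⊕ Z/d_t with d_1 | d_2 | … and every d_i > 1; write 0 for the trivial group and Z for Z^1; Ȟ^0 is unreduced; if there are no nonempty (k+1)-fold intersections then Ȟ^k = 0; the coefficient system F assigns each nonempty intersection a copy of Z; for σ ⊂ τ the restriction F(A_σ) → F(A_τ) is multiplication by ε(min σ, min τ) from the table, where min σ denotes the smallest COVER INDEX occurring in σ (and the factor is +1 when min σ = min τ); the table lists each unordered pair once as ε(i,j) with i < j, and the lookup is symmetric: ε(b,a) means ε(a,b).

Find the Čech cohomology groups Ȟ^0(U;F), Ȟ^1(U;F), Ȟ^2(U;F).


Ȟ^0 ≅ 0, Ȟ^1 ≅ Z/2 and Ȟ^2 ≅ 0

nonempty overlaps:
  A12={p,w} A14={x} A23={q} A34={u}
C dims 4,4; δ0: rk 4, SNF 1^3·2
degree 0: 4−4−0 = 0 → Ȟ^0 ≅ 0
degree 1: 4−0−4 = 0 plus torsion [2] → Ȟ^1 ≅ Z/2
degree 2: 0−0−0 = 0 → Ȟ^2 ≅ 0


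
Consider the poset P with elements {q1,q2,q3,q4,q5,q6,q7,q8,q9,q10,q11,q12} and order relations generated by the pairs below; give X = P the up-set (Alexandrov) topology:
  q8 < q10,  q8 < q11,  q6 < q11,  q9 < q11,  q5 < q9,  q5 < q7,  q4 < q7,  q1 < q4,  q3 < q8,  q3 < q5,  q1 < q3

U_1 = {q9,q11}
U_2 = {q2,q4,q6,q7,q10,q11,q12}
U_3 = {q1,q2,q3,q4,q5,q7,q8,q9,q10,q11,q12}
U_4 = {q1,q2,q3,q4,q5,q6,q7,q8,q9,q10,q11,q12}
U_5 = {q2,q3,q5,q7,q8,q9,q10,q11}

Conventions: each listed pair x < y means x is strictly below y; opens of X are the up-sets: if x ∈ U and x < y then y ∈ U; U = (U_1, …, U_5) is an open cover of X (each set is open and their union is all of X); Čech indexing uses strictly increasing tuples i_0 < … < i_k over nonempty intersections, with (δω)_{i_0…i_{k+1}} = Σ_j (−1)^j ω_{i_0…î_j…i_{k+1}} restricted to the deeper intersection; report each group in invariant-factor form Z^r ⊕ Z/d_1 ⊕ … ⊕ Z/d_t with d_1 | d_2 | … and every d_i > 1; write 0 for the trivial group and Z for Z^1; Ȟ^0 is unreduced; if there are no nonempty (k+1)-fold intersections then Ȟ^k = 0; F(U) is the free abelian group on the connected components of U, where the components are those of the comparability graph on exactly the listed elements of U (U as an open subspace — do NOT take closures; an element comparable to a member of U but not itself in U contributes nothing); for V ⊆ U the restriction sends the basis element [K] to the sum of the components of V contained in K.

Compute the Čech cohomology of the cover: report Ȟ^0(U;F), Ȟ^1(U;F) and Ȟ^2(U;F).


intersection data:
  U12={q11} U13={q9,q11} U14={q9,q11} U15={q9,q11} U23={q2,q4,q7,q10,q11,q12} U24={q2,q4,q6,q7,q10,q11,q12} U25={q2,q7,q10,q11} U34={q1,q2,q3,q4,q5,q7,q8,q9,q10,q11,q12} U35={q2,q3,q5,q7,q8,q9,q10,q11} U45={q2,q3,q5,q7,q8,q9,q10,q11}
  U123={q11} U124={q11} U125={q11} U134={q9,q11} U135={q9,q11} U145={q9,q11} U234={q2,q4,q7,q10,q11,q12} U235={q2,q7,q10,q11} U245={q2,q7,q10,q11} U345={q2,q3,q5,q7,q8,q9,q10,q11}
  U1234={q11} U1235={q11} U1245={q11} U1345={q9,q11} U2345={q2,q7,q10,q11}
  U12345={q11}
components per intersection:
  U1: {q9,q11}
  U2: {q2} {q4,q7} {q6,q11} {q10} {q12}
  U3: {q1,q3,q4,q5,q7,q8,q9,q10,q11} {q2} {q12}
  U4: {q1,q3,q4,q5,q6,q7,q8,q9,q10,q11} {q2} {q12}
  U5: {q2} {q3,q5,q7,q8,q9,q10,q11}
  U12: {q11}
  U13: {q9,q11}
  U14: {q9,q11}
  U15: {q9,q11}
  U23: {q2} {q4,q7} {q10} {q11} {q12}
  U24: {q2} {q4,q7} {q6,q11} {q10} {q12}
  U25: {q2} {q7} {q10} {q11}
  U34: {q1,q3,q4,q5,q7,q8,q9,q10,q11} {q2} {q12}
  U35: {q2} {q3,q5,q7,q8,q9,q10,q11}
  U45: {q2} {q3,q5,q7,q8,q9,q10,q11}
  U123: {q11}
  U124: {q11}
  U125: {q11}
  U134: {q9,q11}
  U135: {q9,q11}
  U145: {q9,q11}
  U234: {q2} {q4,q7} {q10} {q11} {q12}
  U235: {q2} {q7} {q10} {q11}
  U245: {q2} {q7} {q10} {q11}
  U345: {q2} {q3,q5,q7,q8,q9,q10,q11}
  U1234: {q11}
  U1235: {q11}
  U1245: {q11}
  U1345: {q9,q11}
  U2345: {q2} {q7} {q10} {q11}
  U12345: {q11}
C dims 14,25,21,8; δ0: rk 11, SNF 1^11; δ1: rk 14, SNF 1^14; δ2: rk 7, SNF 1^7
Ȟ^0 = (14 − 11) − 0 = 3, so Ȟ^0 ≅ Z^3
Ȟ^1 = (25 − 14) − 11 = 0, so Ȟ^1 ≅ 0
Ȟ^2 = (21 − 7) − 14 = 0, so Ȟ^2 ≅ 0

Ȟ^0 = Z^3, Ȟ^1 = 0 and Ȟ^2 = 0


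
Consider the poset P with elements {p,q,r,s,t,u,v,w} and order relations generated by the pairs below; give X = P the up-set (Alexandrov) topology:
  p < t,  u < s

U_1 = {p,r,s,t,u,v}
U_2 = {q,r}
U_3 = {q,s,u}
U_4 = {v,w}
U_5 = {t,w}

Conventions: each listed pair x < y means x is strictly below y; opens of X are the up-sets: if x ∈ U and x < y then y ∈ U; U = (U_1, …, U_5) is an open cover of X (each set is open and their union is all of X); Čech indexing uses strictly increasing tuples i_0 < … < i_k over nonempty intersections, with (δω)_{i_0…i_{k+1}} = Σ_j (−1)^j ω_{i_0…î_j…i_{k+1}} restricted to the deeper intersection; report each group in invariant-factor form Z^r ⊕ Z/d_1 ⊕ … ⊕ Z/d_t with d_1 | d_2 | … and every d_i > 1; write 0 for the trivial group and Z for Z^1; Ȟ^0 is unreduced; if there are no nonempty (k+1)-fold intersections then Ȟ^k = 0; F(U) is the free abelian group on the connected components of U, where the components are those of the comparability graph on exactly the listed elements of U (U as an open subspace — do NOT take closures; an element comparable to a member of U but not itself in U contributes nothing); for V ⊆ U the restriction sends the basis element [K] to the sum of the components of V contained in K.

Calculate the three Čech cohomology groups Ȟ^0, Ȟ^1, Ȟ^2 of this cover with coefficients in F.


nerve simplices:
  U12={r} U13={s,u} U14={v} U15={t} U23={q} U45={w}
components per intersection:
  U1: {p,t} {r} {s,u} {v}
  U2: {q} {r}
  U3: {q} {s,u}
  U4: {v} {w}
  U5: {t} {w}
  U12: {r}
  U13: {s,u}
  U14: {v}
  U15: {t}
  U23: {q}
  U45: {w}
C dims 12,6; δ0: rk 6, SNF 1^6
degree 0: 12−6−0 = 6 → Ȟ^0 ≅ Z^6
degree 1: 6−0−6 = 0 → Ȟ^1 ≅ 0
degree 2: 0−0−0 = 0 → Ȟ^2 ≅ 0

Ȟ^0(U;F) ≅ Z^6, Ȟ^1(U;F) ≅ 0 and Ȟ^2(U;F) ≅ 0


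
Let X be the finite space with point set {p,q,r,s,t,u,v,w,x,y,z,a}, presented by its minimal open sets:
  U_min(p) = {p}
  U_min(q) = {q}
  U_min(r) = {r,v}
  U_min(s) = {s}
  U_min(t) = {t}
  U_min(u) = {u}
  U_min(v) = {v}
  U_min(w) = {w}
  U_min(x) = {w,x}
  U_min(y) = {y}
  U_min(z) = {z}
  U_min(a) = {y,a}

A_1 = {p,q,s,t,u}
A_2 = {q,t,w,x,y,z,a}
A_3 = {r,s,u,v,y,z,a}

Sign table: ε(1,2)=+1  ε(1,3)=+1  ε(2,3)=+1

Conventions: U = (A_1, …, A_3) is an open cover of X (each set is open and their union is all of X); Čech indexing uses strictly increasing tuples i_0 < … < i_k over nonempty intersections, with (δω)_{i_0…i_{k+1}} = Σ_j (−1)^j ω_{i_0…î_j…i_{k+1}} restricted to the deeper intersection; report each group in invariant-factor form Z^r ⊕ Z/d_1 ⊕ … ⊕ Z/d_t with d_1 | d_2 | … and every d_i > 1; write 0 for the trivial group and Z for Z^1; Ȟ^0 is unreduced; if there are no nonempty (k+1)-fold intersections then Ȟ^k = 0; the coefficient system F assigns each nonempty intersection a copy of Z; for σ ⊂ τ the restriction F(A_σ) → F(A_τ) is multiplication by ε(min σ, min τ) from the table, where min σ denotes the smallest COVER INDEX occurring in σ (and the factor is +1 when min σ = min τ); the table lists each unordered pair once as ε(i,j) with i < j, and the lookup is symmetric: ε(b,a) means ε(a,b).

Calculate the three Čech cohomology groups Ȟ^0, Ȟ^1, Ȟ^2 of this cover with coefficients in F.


cover nerve:
  A12={q,t} A13={s,u} A23={y,z,a}
C dims 3,3; δ0: rk 2, SNF 1^2
Ȟ^0: (3−2)−0=1 ⇒ Z
Ȟ^1: (3−0)−2=1 ⇒ Z
Ȟ^2: (0−0)−0=0 ⇒ 0

Ȟ^0 ≅ Z, Ȟ^1 ≅ Z and Ȟ^2 ≅ 0


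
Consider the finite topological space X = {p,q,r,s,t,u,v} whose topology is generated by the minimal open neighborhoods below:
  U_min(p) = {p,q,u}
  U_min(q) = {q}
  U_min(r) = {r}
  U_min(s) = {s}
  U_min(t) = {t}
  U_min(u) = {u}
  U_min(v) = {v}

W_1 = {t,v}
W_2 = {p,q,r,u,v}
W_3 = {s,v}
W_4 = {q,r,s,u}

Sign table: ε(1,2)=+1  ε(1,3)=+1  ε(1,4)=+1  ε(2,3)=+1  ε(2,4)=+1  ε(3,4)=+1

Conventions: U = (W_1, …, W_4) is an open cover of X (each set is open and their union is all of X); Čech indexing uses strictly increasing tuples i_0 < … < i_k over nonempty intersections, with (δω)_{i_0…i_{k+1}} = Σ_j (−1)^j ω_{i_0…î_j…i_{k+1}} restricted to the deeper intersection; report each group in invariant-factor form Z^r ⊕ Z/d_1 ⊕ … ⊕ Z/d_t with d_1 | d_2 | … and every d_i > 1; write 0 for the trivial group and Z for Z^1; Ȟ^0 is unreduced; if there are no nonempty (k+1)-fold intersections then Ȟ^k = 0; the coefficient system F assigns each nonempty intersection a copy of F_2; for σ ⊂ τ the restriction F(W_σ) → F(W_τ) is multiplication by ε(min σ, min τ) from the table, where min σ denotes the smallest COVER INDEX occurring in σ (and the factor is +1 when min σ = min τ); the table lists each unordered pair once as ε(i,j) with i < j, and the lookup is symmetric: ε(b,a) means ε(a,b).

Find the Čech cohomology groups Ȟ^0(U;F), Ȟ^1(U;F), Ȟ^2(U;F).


nonempty intersections:
  W12={v} W13={v} W23={v} W24={q,r,u} W34={s}
  W123={v}
C dims 4,5,1; δ0: rk_F2 3; δ1: rk_F2 1
Ȟ^0: (4−3)−0=1 ⇒ Z/2
Ȟ^1: (5−1)−3=1 ⇒ Z/2
Ȟ^2: (1−0)−1=0 ⇒ 0

Ȟ^0(U;F) ≅ Z/2, Ȟ^1(U;F) ≅ Z/2, Ȟ^2(U;F) ≅ 0


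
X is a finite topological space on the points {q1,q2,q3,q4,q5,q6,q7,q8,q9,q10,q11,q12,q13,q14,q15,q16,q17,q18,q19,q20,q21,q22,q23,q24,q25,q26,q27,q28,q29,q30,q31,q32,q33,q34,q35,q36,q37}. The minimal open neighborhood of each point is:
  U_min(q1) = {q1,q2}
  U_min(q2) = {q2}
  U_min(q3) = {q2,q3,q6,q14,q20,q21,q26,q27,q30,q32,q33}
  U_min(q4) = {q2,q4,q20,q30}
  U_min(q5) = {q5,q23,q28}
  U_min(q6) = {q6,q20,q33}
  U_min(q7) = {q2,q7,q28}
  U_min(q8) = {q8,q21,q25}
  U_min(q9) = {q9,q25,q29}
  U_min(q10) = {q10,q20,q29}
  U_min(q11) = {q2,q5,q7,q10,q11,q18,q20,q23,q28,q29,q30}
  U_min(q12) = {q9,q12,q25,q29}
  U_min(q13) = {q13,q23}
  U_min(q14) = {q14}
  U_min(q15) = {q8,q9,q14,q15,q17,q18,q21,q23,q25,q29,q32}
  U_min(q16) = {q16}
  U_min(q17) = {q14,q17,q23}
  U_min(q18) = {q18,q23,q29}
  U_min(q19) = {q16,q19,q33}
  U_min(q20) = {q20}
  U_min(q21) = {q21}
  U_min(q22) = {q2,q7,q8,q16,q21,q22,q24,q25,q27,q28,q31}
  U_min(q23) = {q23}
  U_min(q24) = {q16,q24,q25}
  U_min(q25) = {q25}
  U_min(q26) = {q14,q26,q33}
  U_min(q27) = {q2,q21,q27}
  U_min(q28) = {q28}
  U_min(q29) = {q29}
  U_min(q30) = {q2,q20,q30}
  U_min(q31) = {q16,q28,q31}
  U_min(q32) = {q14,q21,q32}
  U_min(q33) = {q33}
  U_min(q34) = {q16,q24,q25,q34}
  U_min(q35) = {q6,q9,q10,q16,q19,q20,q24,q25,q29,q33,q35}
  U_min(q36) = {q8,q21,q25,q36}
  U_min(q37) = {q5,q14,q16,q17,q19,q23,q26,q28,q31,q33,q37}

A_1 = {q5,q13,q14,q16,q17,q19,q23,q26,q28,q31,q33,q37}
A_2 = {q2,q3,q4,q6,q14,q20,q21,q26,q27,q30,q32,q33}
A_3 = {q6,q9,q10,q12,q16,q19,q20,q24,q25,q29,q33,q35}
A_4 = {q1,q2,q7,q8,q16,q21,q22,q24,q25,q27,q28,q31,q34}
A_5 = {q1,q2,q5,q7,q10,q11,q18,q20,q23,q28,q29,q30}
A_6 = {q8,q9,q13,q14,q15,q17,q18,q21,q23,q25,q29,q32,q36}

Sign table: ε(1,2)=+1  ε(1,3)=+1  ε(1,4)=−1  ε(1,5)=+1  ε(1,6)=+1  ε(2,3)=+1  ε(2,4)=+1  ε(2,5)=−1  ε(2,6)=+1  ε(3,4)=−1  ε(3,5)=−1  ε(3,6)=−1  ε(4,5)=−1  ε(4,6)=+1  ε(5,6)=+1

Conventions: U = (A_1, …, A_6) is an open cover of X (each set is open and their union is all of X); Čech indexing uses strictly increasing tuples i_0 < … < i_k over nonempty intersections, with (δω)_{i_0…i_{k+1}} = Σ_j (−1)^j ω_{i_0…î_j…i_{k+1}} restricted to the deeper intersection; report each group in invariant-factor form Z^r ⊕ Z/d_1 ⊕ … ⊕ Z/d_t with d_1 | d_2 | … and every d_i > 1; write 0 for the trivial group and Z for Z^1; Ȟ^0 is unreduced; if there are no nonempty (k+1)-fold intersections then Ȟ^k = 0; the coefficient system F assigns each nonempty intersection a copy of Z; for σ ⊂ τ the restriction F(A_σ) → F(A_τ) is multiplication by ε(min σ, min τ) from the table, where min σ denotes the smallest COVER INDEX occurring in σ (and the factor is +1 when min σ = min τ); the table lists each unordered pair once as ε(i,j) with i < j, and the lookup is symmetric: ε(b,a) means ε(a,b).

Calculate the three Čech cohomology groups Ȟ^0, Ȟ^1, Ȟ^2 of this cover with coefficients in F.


Ȟ^0 ≅ 0,  Ȟ^1 ≅ Z/2,  Ȟ^2 ≅ Z

intersection data:
  A12={q14,q26,q33} A13={q16,q19,q33} A14={q16,q28,q31} A15={q5,q23,q28} A16={q13,q14,q17,q23} A23={q6,q20,q33} A24={q2,q21,q27} A25={q2,q20,q30} A26={q14,q21,q32} A34={q16,q24,q25} A35={q10,q20,q29} A36={q9,q25,q29} A45={q1,q2,q7,q28} A46={q8,q21,q25} A56={q18,q23,q29}
  A123={q33} A126={q14} A134={q16} A145={q28} A156={q23} A235={q20} A245={q2} A246={q21} A346={q25} A356={q29}
C dims 6,15,10; δ0: rk 6, SNF 1^5·2; δ1: rk 9, SNF 1^9
Ȟ^0 = (6 − 6) − 0 = 0, so Ȟ^0 ≅ 0
Ȟ^1 = (15 − 9) − 6 = 0 plus torsion [2], so Ȟ^1 ≅ Z/2
Ȟ^2 = (10 − 0) − 9 = 1, so Ȟ^2 ≅ Z


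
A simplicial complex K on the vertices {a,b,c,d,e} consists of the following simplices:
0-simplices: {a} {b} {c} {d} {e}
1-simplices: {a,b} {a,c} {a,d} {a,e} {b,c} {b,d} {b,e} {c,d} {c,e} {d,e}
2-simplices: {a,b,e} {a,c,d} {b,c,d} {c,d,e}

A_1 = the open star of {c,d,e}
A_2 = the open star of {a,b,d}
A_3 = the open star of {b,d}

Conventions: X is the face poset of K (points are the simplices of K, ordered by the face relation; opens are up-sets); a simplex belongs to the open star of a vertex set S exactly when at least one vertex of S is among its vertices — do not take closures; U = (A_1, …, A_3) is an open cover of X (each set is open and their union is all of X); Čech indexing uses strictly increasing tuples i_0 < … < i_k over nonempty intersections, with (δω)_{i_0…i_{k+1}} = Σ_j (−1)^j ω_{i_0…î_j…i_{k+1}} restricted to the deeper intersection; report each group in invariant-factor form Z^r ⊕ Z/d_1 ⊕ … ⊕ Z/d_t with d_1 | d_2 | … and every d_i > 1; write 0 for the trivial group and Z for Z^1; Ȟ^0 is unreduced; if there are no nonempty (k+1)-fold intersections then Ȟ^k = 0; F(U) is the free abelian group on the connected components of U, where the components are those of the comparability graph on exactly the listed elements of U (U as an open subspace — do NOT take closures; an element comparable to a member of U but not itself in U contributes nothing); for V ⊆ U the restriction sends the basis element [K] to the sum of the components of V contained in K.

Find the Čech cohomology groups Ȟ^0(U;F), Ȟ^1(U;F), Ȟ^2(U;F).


nonempty overlaps:
  A1={{c},{d},{e},{a,c},{a,d},{a,e},{b,c},{b,d},{b,e},{c,d},{c,e},{d,e},{a,b,e},{a,c,d},{b,c,d},{c,d,e}} A2={{a},{b},{d},{a,b},{a,c},{a,d},{a,e},{b,c},{b,d},{b,e},{c,d},{d,e},{a,b,e},{a,c,d},{b,c,d},{c,d,e}} A3={{b},{d},{a,b},{a,d},{b,c},{b,d},{b,e},{c,d},{d,e},{a,b,e},{a,c,d},{b,c,d},{c,d,e}}
  A12={{d},{a,c},{a,d},{a,e},{b,c},{b,d},{b,e},{c,d},{d,e},{a,b,e},{a,c,d},{b,c,d},{c,d,e}} A13={{d},{a,d},{b,c},{b,d},{b,e},{c,d},{d,e},{a,b,e},{a,c,d},{b,c,d},{c,d,e}} A23={{b},{d},{a,b},{a,d},{b,c},{b,d},{b,e},{c,d},{d,e},{a,b,e},{a,c,d},{b,c,d},{c,d,e}}
  A123={{d},{a,d},{b,c},{b,d},{b,e},{c,d},{d,e},{a,b,e},{a,c,d},{b,c,d},{c,d,e}}
components per intersection:
  A1: {{c},{d},{e},{a,c},{a,d},{a,e},{b,c},{b,d},{b,e},{c,d},{c,e},{d,e},{a,b,e},{a,c,d},{b,c,d},{c,d,e}}
  A2: {{a},{b},{d},{a,b},{a,c},{a,d},{a,e},{b,c},{b,d},{b,e},{c,d},{d,e},{a,b,e},{a,c,d},{b,c,d},{c,d,e}}
  A3: {{b},{d},{a,b},{a,d},{b,c},{b,d},{b,e},{c,d},{d,e},{a,b,e},{a,c,d},{b,c,d},{c,d,e}}
  A12: {{d},{a,c},{a,d},{b,c},{b,d},{c,d},{d,e},{a,c,d},{b,c,d},{c,d,e}} {{a,e},{b,e},{a,b,e}}
  A13: {{d},{a,d},{b,c},{b,d},{c,d},{d,e},{a,c,d},{b,c,d},{c,d,e}} {{b,e},{a,b,e}}
  A23: {{b},{d},{a,b},{a,d},{b,c},{b,d},{b,e},{c,d},{d,e},{a,b,e},{a,c,d},{b,c,d},{c,d,e}}
  A123: {{d},{a,d},{b,c},{b,d},{c,d},{d,e},{a,c,d},{b,c,d},{c,d,e}} {{b,e},{a,b,e}}
C dims 3,5,2; δ0: rk 2, SNF 1^2; δ1: rk 2, SNF 1^2
degree 0: 3−2−0 = 1 → Ȟ^0 ≅ Z
degree 1: 5−2−2 = 1 → Ȟ^1 ≅ Z
degree 2: 2−0−2 = 0 → Ȟ^2 ≅ 0

Ȟ^0(U;F) ≅ Z, Ȟ^1(U;F) ≅ Z, Ȟ^2(U;F) ≅ 0


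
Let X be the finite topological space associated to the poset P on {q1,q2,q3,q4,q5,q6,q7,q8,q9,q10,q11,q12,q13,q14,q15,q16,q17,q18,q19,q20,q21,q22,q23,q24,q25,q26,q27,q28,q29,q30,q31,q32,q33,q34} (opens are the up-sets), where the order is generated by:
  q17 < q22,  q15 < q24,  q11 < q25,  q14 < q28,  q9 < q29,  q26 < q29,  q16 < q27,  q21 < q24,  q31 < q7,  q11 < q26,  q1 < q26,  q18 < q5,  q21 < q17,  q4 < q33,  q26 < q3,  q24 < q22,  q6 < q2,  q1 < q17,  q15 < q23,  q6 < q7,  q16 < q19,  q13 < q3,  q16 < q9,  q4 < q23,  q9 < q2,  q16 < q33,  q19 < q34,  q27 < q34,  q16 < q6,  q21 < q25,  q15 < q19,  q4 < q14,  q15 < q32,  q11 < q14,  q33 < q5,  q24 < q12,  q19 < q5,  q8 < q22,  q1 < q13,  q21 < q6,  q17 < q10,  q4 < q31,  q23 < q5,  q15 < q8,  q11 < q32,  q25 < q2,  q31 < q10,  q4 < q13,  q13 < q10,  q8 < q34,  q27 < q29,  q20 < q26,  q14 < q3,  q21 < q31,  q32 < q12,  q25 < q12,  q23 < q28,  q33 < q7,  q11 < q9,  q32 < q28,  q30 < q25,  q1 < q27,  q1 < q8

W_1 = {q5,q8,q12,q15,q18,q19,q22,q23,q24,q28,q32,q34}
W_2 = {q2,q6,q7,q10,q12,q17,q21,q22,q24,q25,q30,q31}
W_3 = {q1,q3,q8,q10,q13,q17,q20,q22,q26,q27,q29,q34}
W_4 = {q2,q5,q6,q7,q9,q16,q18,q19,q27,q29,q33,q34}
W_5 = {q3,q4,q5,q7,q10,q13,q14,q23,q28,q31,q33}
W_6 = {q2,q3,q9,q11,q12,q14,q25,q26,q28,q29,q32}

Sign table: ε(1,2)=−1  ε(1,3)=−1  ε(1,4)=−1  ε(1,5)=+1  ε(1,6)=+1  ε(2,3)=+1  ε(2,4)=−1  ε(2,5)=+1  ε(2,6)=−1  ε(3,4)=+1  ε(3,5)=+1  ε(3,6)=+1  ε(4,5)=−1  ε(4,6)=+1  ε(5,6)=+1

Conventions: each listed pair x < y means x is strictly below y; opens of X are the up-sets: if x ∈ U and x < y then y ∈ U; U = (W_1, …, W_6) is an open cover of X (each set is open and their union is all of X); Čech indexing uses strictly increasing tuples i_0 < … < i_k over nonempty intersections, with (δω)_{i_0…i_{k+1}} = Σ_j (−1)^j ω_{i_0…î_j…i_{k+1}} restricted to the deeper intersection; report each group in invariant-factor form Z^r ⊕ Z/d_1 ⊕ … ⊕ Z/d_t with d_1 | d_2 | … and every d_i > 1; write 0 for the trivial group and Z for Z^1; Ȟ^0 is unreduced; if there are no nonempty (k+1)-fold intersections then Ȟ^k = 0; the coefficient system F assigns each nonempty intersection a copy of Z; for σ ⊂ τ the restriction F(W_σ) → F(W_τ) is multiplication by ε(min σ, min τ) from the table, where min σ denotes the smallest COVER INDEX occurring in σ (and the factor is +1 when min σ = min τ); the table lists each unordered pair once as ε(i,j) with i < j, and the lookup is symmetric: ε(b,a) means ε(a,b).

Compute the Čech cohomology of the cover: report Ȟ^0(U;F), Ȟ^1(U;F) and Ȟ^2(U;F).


nerve of the cover:
  W12={q12,q22,q24} W13={q8,q22,q34} W14={q5,q18,q19,q34} W15={q5,q23,q28} W16={q12,q28,q32} W23={q10,q17,q22} W24={q2,q6,q7} W25={q7,q10,q31} W26={q2,q12,q25} W34={q27,q29,q34} W35={q3,q10,q13} W36={q3,q26,q29} W45={q5,q7,q33} W46={q2,q9,q29} W56={q3,q14,q28}
  W123={q22} W126={q12} W134={q34} W145={q5} W156={q28} W235={q10} W245={q7} W246={q2} W346={q29} W356={q3}
C dims 6,15,10; δ0: rk 6, SNF 1^5·2; δ1: rk 9, SNF 1^9
Ȟ^0 = (6 − 6) − 0 = 0, so Ȟ^0 ≅ 0
Ȟ^1 = (15 − 9) − 6 = 0 plus torsion [2], so Ȟ^1 ≅ Z/2
Ȟ^2 = (10 − 0) − 9 = 1, so Ȟ^2 ≅ Z

Ȟ^0 ≅ 0,  Ȟ^1 ≅ Z/2,  Ȟ^2 ≅ Z


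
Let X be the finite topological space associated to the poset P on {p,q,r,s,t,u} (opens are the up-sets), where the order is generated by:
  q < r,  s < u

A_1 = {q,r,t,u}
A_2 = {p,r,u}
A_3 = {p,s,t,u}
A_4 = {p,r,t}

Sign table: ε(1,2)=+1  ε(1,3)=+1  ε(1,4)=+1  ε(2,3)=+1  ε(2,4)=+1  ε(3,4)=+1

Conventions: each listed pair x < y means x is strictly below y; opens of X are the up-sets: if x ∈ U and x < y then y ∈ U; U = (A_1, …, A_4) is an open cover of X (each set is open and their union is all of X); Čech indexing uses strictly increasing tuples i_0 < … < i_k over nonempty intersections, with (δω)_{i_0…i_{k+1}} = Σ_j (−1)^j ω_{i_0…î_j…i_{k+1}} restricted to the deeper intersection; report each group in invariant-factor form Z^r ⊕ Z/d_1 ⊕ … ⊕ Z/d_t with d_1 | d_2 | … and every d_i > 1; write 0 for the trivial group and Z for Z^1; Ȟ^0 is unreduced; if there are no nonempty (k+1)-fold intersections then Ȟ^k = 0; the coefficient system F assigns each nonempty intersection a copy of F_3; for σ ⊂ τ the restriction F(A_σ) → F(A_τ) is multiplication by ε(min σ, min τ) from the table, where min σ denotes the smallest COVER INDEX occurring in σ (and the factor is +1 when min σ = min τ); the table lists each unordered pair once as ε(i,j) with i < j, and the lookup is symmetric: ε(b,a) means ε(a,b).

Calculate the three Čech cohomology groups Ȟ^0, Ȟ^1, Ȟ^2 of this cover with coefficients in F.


Ȟ^0 = Z/3,  Ȟ^1 = 0,  Ȟ^2 = Z/3

nonempty overlaps:
  A12={r,u} A13={t,u} A14={r,t} A23={p,u} A24={p,r} A34={p,t}
  A123={u} A124={r} A134={t} A234={p}
C dims 4,6,4; δ0: rk_F3 3; δ1: rk_F3 3
degree 0: 4−3−0 = 1 → Ȟ^0 ≅ Z/3
degree 1: 6−3−3 = 0 → Ȟ^1 ≅ 0
degree 2: 4−0−3 = 1 → Ȟ^2 ≅ Z/3


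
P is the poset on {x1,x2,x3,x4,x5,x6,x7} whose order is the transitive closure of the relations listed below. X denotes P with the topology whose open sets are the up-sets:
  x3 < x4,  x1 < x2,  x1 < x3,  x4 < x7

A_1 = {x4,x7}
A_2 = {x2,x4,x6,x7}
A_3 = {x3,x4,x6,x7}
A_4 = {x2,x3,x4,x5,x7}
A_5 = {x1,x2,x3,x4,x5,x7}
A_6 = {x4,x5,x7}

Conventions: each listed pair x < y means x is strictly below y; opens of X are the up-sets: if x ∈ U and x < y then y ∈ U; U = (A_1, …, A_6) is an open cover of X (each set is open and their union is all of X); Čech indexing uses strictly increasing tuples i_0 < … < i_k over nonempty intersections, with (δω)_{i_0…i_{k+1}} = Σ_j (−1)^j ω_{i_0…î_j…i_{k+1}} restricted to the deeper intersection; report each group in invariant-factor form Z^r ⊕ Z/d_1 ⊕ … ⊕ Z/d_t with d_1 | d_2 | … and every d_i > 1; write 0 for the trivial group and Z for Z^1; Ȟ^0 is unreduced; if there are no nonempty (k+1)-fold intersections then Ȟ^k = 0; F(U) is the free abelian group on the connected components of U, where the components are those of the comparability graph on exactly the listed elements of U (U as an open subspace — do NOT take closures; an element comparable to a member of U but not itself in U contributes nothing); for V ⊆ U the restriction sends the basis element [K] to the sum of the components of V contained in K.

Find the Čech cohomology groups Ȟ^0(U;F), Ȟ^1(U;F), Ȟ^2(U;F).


Ȟ^0 ≅ Z^3; Ȟ^1 ≅ 0; Ȟ^2 ≅ 0

nonempty overlaps:
  A12={x4,x7} A13={x4,x7} A14={x4,x7} A15={x4,x7} A16={x4,x7} A23={x4,x6,x7} A24={x2,x4,x7} A25={x2,x4,x7} A26={x4,x7} A34={x3,x4,x7} A35={x3,x4,x7} A36={x4,x7} A45={x2,x3,x4,x5,x7} A46={x4,x5,x7} A56={x4,x5,x7}
  A123={x4,x7} A124={x4,x7} A125={x4,x7} A126={x4,x7} A134={x4,x7} A135={x4,x7} A136={x4,x7} A145={x4,x7} A146={x4,x7} A156={x4,x7} A234={x4,x7} A235={x4,x7} A236={x4,x7} A245={x2,x4,x7} A246={x4,x7} A256={x4,x7} A345={x3,x4,x7} A346={x4,x7} A356={x4,x7} A456={x4,x5,x7}
  A1234={x4,x7} A1235={x4,x7} A1236={x4,x7} A1245={x4,x7} A1246={x4,x7} A1256={x4,x7} A1345={x4,x7} A1346={x4,x7} A1356={x4,x7} A1456={x4,x7} A2345={x4,x7} A2346={x4,x7} A2356={x4,x7} A2456={x4,x7} A3456={x4,x7}
  A12345={x4,x7} A12346={x4,x7} A12356={x4,x7} A12456={x4,x7} A13456={x4,x7} A23456={x4,x7}
  A123456={x4,x7}
components per intersection:
  A1: {x4,x7}
  A2: {x2} {x4,x7} {x6}
  A3: {x3,x4,x7} {x6}
  A4: {x2} {x3,x4,x7} {x5}
  A5: {x1,x2,x3,x4,x7} {x5}
  A6: {x4,x7} {x5}
  A12: {x4,x7}
  A13: {x4,x7}
  A14: {x4,x7}
  A15: {x4,x7}
  A16: {x4,x7}
  A23: {x4,x7} {x6}
  A24: {x2} {x4,x7}
  A25: {x2} {x4,x7}
  A26: {x4,x7}
  A34: {x3,x4,x7}
  A35: {x3,x4,x7}
  A36: {x4,x7}
  A45: {x2} {x3,x4,x7} {x5}
  A46: {x4,x7} {x5}
  A56: {x4,x7} {x5}
  A123: {x4,x7}
  A124: {x4,x7}
  A125: {x4,x7}
  A126: {x4,x7}
  A134: {x4,x7}
  A135: {x4,x7}
  A136: {x4,x7}
  A145: {x4,x7}
  A146: {x4,x7}
  A156: {x4,x7}
  A234: {x4,x7}
  A235: {x4,x7}
  A236: {x4,x7}
  A245: {x2} {x4,x7}
  A246: {x4,x7}
  A256: {x4,x7}
  A345: {x3,x4,x7}
  A346: {x4,x7}
  A356: {x4,x7}
  A456: {x4,x7} {x5}
  A1234: {x4,x7}
  A1235: {x4,x7}
  A1236: {x4,x7}
  A1245: {x4,x7}
  A1246: {x4,x7}
  A1256: {x4,x7}
  A1345: {x4,x7}
  A1346: {x4,x7}
  A1356: {x4,x7}
  A1456: {x4,x7}
  A2345: {x4,x7}
  A2346: {x4,x7}
  A2356: {x4,x7}
  A2456: {x4,x7}
  A3456: {x4,x7}
  A12345: {x4,x7}
  A12346: {x4,x7}
  A12356: {x4,x7}
  A12456: {x4,x7}
  A13456: {x4,x7}
  A23456: {x4,x7}
  A123456: {x4,x7}
C dims 13,22,22,15; δ0: rk 10, SNF 1^10; δ1: rk 12, SNF 1^12; δ2: rk 10, SNF 1^10
degree 0: 13−10−0 = 3 → Ȟ^0 ≅ Z^3
degree 1: 22−12−10 = 0 → Ȟ^1 ≅ 0
degree 2: 22−10−12 = 0 → Ȟ^2 ≅ 0


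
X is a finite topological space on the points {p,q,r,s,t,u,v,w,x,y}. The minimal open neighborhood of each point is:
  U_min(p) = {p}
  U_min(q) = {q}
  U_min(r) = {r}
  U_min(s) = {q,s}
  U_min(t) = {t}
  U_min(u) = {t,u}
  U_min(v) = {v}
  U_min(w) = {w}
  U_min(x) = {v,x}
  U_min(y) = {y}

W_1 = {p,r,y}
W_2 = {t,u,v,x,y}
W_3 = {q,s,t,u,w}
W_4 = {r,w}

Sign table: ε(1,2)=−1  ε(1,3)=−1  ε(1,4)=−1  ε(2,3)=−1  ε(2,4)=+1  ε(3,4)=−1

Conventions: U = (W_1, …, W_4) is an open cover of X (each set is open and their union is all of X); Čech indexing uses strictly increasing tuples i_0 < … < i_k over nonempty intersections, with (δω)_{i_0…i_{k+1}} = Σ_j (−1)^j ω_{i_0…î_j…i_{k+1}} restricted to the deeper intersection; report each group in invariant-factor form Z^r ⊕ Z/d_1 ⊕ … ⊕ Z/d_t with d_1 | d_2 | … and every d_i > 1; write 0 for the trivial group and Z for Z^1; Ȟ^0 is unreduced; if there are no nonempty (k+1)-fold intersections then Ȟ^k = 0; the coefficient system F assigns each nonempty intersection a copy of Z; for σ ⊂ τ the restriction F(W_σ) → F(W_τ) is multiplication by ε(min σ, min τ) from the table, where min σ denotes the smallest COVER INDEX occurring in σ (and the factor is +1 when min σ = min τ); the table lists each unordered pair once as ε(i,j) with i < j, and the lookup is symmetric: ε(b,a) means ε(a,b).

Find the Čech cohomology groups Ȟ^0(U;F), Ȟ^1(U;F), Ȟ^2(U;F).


Ȟ^0 ≅ Z, Ȟ^1 ≅ Z and Ȟ^2 ≅ 0

cover nerve:
  W12={y} W14={r} W23={t,u} W34={w}
C dims 4,4; δ0: rk 3, SNF 1^3
Ȟ^0: (4−3)−0=1 ⇒ Z
Ȟ^1: (4−0)−3=1 ⇒ Z
Ȟ^2: (0−0)−0=0 ⇒ 0


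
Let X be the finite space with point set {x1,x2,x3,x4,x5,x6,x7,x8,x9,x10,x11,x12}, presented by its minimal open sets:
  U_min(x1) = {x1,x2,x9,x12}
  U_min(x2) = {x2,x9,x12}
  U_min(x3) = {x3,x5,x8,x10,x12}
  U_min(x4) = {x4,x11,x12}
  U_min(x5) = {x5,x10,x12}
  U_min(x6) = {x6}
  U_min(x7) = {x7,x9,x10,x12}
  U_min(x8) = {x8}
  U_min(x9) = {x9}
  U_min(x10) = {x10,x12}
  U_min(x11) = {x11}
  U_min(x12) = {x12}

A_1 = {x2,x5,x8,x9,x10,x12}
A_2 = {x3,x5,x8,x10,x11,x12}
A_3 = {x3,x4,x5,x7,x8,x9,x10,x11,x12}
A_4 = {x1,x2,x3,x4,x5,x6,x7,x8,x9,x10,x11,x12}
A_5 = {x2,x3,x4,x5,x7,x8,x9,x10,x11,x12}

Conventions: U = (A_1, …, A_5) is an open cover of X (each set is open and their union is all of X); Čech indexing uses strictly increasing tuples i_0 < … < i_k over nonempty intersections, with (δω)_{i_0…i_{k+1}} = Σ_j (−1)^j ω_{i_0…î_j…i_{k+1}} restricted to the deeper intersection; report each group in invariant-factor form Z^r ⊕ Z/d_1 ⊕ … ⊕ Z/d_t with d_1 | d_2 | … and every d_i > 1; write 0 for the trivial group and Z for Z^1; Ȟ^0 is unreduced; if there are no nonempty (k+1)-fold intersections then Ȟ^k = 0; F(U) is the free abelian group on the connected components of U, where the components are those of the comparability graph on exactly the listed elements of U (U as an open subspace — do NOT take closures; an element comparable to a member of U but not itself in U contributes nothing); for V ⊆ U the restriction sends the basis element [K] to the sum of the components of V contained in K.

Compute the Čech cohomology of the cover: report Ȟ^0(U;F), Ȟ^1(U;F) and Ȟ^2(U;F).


intersection data:
  A12={x5,x8,x10,x12} A13={x5,x8,x9,x10,x12} A14={x2,x5,x8,x9,x10,x12} A15={x2,x5,x8,x9,x10,x12} A23={x3,x5,x8,x10,x11,x12} A24={x3,x5,x8,x10,x11,x12} A25={x3,x5,x8,x10,x11,x12} A34={x3,x4,x5,x7,x8,x9,x10,x11,x12} A35={x3,x4,x5,x7,x8,x9,x10,x11,x12} A45={x2,x3,x4,x5,x7,x8,x9,x10,x11,x12}
  A123={x5,x8,x10,x12} A124={x5,x8,x10,x12} A125={x5,x8,x10,x12} A134={x5,x8,x9,x10,x12} A135={x5,x8,x9,x10,x12} A145={x2,x5,x8,x9,x10,x12} A234={x3,x5,x8,x10,x11,x12} A235={x3,x5,x8,x10,x11,x12} A245={x3,x5,x8,x10,x11,x12} A345={x3,x4,x5,x7,x8,x9,x10,x11,x12}
  A1234={x5,x8,x10,x12} A1235={x5,x8,x10,x12} A1245={x5,x8,x10,x12} A1345={x5,x8,x9,x10,x12} A2345={x3,x5,x8,x10,x11,x12}
  A12345={x5,x8,x10,x12}
components per intersection:
  A1: {x2,x5,x9,x10,x12} {x8}
  A2: {x3,x5,x8,x10,x12} {x11}
  A3: {x3,x4,x5,x7,x8,x9,x10,x11,x12}
  A4: {x1,x2,x3,x4,x5,x7,x8,x9,x10,x11,x12} {x6}
  A5: {x2,x3,x4,x5,x7,x8,x9,x10,x11,x12}
  A12: {x5,x10,x12} {x8}
  A13: {x5,x10,x12} {x8} {x9}
  A14: {x2,x5,x9,x10,x12} {x8}
  A15: {x2,x5,x9,x10,x12} {x8}
  A23: {x3,x5,x8,x10,x12} {x11}
  A24: {x3,x5,x8,x10,x12} {x11}
  A25: {x3,x5,x8,x10,x12} {x11}
  A34: {x3,x4,x5,x7,x8,x9,x10,x11,x12}
  A35: {x3,x4,x5,x7,x8,x9,x10,x11,x12}
  A45: {x2,x3,x4,x5,x7,x8,x9,x10,x11,x12}
  A123: {x5,x10,x12} {x8}
  A124: {x5,x10,x12} {x8}
  A125: {x5,x10,x12} {x8}
  A134: {x5,x10,x12} {x8} {x9}
  A135: {x5,x10,x12} {x8} {x9}
  A145: {x2,x5,x9,x10,x12} {x8}
  A234: {x3,x5,x8,x10,x12} {x11}
  A235: {x3,x5,x8,x10,x12} {x11}
  A245: {x3,x5,x8,x10,x12} {x11}
  A345: {x3,x4,x5,x7,x8,x9,x10,x11,x12}
  A1234: {x5,x10,x12} {x8}
  A1235: {x5,x10,x12} {x8}
  A1245: {x5,x10,x12} {x8}
  A1345: {x5,x10,x12} {x8} {x9}
  A2345: {x3,x5,x8,x10,x12} {x11}
  A12345: {x5,x10,x12} {x8}
C dims 8,18,21,11; δ0: rk 6, SNF 1^6; δ1: rk 12, SNF 1^12; δ2: rk 9, SNF 1^9
Ȟ^0 = (8 − 6) − 0 = 2, so Ȟ^0 ≅ Z^2
Ȟ^1 = (18 − 12) − 6 = 0, so Ȟ^1 ≅ 0
Ȟ^2 = (21 − 9) − 12 = 0, so Ȟ^2 ≅ 0

Ȟ^0 = Z^2,  Ȟ^1 = 0,  Ȟ^2 = 0


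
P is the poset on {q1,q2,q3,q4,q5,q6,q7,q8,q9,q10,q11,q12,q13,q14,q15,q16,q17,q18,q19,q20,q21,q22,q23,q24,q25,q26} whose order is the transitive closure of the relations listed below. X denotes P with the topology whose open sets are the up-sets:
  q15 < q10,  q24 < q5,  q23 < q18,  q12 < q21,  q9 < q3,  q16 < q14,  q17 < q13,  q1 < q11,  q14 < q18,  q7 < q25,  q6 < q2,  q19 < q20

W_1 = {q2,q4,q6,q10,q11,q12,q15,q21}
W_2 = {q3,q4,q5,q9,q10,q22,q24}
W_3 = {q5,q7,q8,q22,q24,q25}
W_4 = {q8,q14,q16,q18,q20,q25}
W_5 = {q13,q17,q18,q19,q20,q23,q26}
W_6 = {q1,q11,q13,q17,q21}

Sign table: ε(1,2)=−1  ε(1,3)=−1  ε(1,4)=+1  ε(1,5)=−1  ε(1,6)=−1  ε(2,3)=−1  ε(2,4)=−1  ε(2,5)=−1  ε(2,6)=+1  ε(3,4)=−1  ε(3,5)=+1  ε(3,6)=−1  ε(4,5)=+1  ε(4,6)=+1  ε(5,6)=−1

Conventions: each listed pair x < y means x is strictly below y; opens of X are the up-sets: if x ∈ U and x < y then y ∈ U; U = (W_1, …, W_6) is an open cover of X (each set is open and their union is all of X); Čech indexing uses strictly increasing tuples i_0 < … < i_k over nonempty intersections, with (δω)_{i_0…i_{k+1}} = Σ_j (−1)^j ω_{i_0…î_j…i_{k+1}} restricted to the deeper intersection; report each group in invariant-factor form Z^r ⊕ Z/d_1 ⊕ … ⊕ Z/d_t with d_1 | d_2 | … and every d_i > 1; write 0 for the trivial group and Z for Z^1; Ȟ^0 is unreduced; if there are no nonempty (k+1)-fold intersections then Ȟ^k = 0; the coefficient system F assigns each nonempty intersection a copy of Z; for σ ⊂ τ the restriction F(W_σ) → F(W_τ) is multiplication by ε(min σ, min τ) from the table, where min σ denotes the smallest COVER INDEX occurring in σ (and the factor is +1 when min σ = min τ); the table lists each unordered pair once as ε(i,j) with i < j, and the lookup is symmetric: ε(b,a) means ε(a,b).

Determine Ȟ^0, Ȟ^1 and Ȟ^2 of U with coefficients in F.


Ȟ^0 = 0, Ȟ^1 = Z/2 and Ȟ^2 = 0

nonempty intersections:
  W12={q4,q10} W16={q11,q21} W23={q5,q22,q24} W34={q8,q25} W45={q18,q20} W56={q13,q17}
C dims 6,6; δ0: rk 6, SNF 1^5·2
Ȟ^0: (6−6)−0=0 ⇒ 0
Ȟ^1: (6−0)−6=0 plus torsion [2] ⇒ Z/2
Ȟ^2: (0−0)−0=0 ⇒ 0


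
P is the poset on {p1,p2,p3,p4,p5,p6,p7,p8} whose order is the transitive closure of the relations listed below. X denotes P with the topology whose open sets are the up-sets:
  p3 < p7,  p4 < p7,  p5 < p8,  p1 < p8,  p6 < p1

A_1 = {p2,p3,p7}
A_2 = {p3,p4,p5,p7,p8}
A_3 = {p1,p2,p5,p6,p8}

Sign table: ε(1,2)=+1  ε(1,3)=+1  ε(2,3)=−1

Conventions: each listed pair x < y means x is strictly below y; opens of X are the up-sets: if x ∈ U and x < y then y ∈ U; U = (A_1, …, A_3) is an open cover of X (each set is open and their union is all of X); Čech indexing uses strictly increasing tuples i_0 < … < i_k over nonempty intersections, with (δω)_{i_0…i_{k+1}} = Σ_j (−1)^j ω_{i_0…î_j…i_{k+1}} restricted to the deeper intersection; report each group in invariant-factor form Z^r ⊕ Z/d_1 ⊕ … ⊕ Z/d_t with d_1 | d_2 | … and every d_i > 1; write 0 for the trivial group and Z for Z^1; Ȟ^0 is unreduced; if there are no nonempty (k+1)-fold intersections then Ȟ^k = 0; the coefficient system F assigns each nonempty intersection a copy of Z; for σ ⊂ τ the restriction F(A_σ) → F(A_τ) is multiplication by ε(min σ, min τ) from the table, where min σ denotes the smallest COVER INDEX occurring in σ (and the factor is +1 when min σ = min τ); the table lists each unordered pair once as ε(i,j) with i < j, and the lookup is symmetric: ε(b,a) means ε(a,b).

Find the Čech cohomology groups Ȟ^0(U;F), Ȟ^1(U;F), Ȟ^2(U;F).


Ȟ^0 ≅ 0; Ȟ^1 ≅ Z/2; Ȟ^2 ≅ 0

nonempty overlaps:
  A12={p3,p7} A13={p2} A23={p5,p8}
C dims 3,3; δ0: rk 3, SNF 1^2·2
degree 0: 3−3−0 = 0 → Ȟ^0 ≅ 0
degree 1: 3−0−3 = 0 plus torsion [2] → Ȟ^1 ≅ Z/2
degree 2: 0−0−0 = 0 → Ȟ^2 ≅ 0
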